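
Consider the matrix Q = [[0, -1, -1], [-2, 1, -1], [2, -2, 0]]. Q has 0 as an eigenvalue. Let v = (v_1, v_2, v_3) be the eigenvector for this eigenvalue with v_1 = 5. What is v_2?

Q = [[0, -1, -1], [-2, 1, -1], [2, -2, 0]].
Solving (Q)v = 0 gives the eigenspace spanned by (5, 5, -5).
With v_1 = 5, v = (5, 5, -5), so v_2 = 5.

5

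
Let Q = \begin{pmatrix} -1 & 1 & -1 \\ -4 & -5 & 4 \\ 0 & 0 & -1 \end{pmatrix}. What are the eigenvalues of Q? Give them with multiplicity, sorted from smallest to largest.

Characteristic polynomial: p(r) = r^3 + 7r^2 + 15r + 9 = (r + 1)(r + 3)^2.
Roots (with multiplicity): -3, -3, -1.

-3, -3, -1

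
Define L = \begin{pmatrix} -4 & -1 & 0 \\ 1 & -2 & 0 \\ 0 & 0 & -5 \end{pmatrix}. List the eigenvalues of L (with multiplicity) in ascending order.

-5, -3, -3

Characteristic polynomial: p(s) = s^3 + 11s^2 + 39s + 45 = (s + 3)^2(s + 5).
Roots (with multiplicity): -5, -3, -3.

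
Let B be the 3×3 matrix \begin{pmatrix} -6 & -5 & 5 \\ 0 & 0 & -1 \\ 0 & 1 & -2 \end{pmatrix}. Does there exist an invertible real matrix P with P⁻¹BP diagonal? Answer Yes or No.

No

Characteristic polynomial: p(r) = r^3 + 8r^2 + 13r + 6 = (r + 1)^2(r + 6).
r = -1 has algebraic multiplicity 2; rank(B + 1I) = 2, so geometric multiplicity = 1.
Geometric multiplicity < algebraic multiplicity, so B is not diagonalizable.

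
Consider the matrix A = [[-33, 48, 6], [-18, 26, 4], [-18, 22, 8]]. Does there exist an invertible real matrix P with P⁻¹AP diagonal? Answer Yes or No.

Yes

Characteristic polynomial: p(r) = r^3 - r^2 - 30r + 72 = (r - 4)(r - 3)(r + 6).
All 3 eigenvalues are distinct, so A is diagonalizable.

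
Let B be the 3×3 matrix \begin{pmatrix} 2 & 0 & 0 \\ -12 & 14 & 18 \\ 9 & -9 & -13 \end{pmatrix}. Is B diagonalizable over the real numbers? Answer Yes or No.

Characteristic polynomial: p(r) = r^3 - 3r^2 - 18r + 40 = (r - 5)(r - 2)(r + 4).
All 3 eigenvalues are distinct, so B is diagonalizable.

Yes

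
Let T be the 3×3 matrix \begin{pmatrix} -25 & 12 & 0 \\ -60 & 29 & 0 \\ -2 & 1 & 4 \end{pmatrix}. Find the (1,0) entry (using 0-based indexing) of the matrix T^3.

Characteristic polynomial: μ^3 - 8μ^2 + 11μ + 20 = (μ - 5)(μ - 4)(μ + 1), so the eigenvalues are -1, 4, 5.
μ=-1: eigenvector (1, 2, 0).
μ=5: eigenvector (2, 5, 1).
μ=4: eigenvector (0, 0, 1).
P = [[1, 2, 0], [2, 5, 0], [0, 1, 1]], D = diag(-1, 5, 4), P⁻¹ = [[5, -2, 0], [-2, 1, 0], [2, -1, 1]].
T³ = P·diag(-1, 125, 64)·P⁻¹ = [[-505, 252, 0], [-1260, 629, 0], [-122, 61, 64]].
The requested entry is -1260.

-1260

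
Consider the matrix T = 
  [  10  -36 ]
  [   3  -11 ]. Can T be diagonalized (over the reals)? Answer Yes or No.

Characteristic polynomial: p(μ) = μ^2 + μ - 2 = (μ - 1)(μ + 2).
All 2 eigenvalues are distinct, so T is diagonalizable.

Yes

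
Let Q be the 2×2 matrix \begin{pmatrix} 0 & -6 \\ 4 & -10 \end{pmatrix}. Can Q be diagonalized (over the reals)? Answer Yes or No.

Yes

Characteristic polynomial: p(λ) = λ^2 + 10λ + 24 = (λ + 4)(λ + 6).
All 2 eigenvalues are distinct, so Q is diagonalizable.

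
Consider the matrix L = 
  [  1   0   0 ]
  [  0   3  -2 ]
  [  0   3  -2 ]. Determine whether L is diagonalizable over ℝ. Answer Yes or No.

Yes

Characteristic polynomial: p(t) = t^3 - 2t^2 + t = t(t - 1)^2.
t = 1 has algebraic multiplicity 2; rank(L − 1I) = 1, so geometric multiplicity = 2.
Every eigenvalue has geometric = algebraic multiplicity, so L is diagonalizable.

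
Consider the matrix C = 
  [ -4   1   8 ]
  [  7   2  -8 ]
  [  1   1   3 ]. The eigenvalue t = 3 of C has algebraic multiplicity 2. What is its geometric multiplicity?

C − 3I = [[-7, 1, 8], [7, -1, -8], [1, 1, 0]].
This matrix has rank 2, so its null space has dimension 3 − 2 = 1.

1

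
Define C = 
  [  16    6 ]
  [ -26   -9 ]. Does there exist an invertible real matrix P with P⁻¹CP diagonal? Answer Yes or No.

Characteristic polynomial: p(μ) = μ^2 - 7μ + 12 = (μ - 4)(μ - 3).
All 2 eigenvalues are distinct, so C is diagonalizable.

Yes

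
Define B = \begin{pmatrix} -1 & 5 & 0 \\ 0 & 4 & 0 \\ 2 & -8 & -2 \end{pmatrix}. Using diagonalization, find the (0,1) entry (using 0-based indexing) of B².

15

Characteristic polynomial: r^3 - r^2 - 10r - 8 = (r - 4)(r + 1)(r + 2), so the eigenvalues are -2, -1, 4.
r=-1: eigenvector (1, 0, 2).
r=4: eigenvector (1, 1, -1).
r=-2: eigenvector (0, 0, 1).
P = [[1, 1, 0], [0, 1, 0], [2, -1, 1]], D = diag(-1, 4, -2), P⁻¹ = [[1, -1, 0], [0, 1, 0], [-2, 3, 1]].
B² = P·diag(1, 16, 4)·P⁻¹ = [[1, 15, 0], [0, 16, 0], [-6, -6, 4]].
The requested entry is 15.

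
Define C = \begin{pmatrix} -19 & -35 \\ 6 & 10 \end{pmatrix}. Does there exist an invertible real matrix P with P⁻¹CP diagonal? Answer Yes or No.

Characteristic polynomial: p(s) = s^2 + 9s + 20 = (s + 4)(s + 5).
All 2 eigenvalues are distinct, so C is diagonalizable.

Yes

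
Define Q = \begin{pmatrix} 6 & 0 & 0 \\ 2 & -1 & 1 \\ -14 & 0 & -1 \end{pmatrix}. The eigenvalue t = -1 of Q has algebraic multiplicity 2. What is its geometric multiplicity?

Q + 1I = [[7, 0, 0], [2, 0, 1], [-14, 0, 0]].
This matrix has rank 2, so its null space has dimension 3 − 2 = 1.

1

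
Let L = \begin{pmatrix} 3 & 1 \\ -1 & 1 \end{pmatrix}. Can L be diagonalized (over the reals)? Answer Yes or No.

Characteristic polynomial: p(t) = t^2 - 4t + 4 = (t - 2)^2.
t = 2 has algebraic multiplicity 2; rank(L − 2I) = 1, so geometric multiplicity = 1.
Geometric multiplicity < algebraic multiplicity, so L is not diagonalizable.

No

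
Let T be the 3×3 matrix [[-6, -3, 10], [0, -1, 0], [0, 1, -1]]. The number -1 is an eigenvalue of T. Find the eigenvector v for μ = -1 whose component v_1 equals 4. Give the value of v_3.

2

T + 1I = [[-5, -3, 10], [0, 0, 0], [0, 1, 0]].
Solving (T + 1I)v = 0 gives the eigenspace spanned by (4, 0, 2).
With v_1 = 4, v = (4, 0, 2), so v_3 = 2.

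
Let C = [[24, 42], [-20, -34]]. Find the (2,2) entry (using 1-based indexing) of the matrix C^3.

-2344

Characteristic polynomial: μ^2 + 10μ + 24 = (μ + 4)(μ + 6), so the eigenvalues are -6, -4.
μ=-6: eigenvector (7, -5).
μ=-4: eigenvector (3, -2).
P = [[7, 3], [-5, -2]], D = diag(-6, -4), P⁻¹ = [[-2, -3], [5, 7]].
C³ = P·diag(-216, -64)·P⁻¹ = [[2064, 3192], [-1520, -2344]].
The requested entry is -2344.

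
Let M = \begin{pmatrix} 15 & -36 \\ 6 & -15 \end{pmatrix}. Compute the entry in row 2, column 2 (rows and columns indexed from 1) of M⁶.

729

Characteristic polynomial: t^2 - 9 = (t - 3)(t + 3), so the eigenvalues are -3, 3.
t=-3: eigenvector (-2, -1).
t=3: eigenvector (-3, -1).
P = [[-2, -3], [-1, -1]], D = diag(-3, 3), P⁻¹ = [[1, -3], [-1, 2]].
M⁶ = P·diag(729, 729)·P⁻¹ = [[729, 0], [0, 729]].
The requested entry is 729.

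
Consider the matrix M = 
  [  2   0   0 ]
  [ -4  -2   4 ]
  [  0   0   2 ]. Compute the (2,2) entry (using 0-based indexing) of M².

4

Characteristic polynomial: t^3 - 2t^2 - 4t + 8 = (t - 2)^2(t + 2), so the eigenvalues are -2, 2, 2.
t=-2: eigenvector (0, 1, 0).
t=2: eigenvector (1, 0, 1).
t=2: eigenvector (0, 1, 1).
P = [[0, 1, 0], [1, 0, 1], [0, 1, 1]], D = diag(-2, 2, 2), P⁻¹ = [[1, 1, -1], [1, 0, 0], [-1, 0, 1]].
M² = P·diag(4, 4, 4)·P⁻¹ = [[4, 0, 0], [0, 4, 0], [0, 0, 4]].
The requested entry is 4.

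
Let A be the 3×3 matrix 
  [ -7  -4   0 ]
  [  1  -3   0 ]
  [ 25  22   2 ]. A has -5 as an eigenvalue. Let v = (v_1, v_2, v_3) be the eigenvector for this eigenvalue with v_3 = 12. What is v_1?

-6

A + 5I = [[-2, -4, 0], [1, 2, 0], [25, 22, 7]].
Solving (A + 5I)v = 0 gives the eigenspace spanned by (-6, 3, 12).
With v_3 = 12, v = (-6, 3, 12), so v_1 = -6.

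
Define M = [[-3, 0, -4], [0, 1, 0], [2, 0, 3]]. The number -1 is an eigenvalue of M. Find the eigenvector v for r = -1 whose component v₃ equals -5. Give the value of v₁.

10

M + 1I = [[-2, 0, -4], [0, 2, 0], [2, 0, 4]].
Solving (M + 1I)v = 0 gives the eigenspace spanned by (10, 0, -5).
With v₃ = -5, v = (10, 0, -5), so v₁ = 10.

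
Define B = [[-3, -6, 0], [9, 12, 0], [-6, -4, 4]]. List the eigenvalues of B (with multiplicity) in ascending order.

3, 4, 6

Characteristic polynomial: p(r) = r^3 - 13r^2 + 54r - 72 = (r - 6)(r - 4)(r - 3).
Roots (with multiplicity): 3, 4, 6.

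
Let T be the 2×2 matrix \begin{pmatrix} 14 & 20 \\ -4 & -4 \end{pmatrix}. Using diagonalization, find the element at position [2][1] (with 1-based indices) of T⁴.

-2080

Characteristic polynomial: s^2 - 10s + 24 = (s - 6)(s - 4), so the eigenvalues are 4, 6.
s=4: eigenvector (-2, 1).
s=6: eigenvector (5, -2).
P = [[-2, 5], [1, -2]], D = diag(4, 6), P⁻¹ = [[2, 5], [1, 2]].
T⁴ = P·diag(256, 1296)·P⁻¹ = [[5456, 10400], [-2080, -3904]].
The requested entry is -2080.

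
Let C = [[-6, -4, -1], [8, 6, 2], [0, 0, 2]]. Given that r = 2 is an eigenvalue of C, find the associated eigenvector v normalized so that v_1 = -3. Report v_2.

C − 2I = [[-8, -4, -1], [8, 4, 2], [0, 0, 0]].
Solving (C − 2I)v = 0 gives the eigenspace spanned by (-3, 6, 0).
With v_1 = -3, v = (-3, 6, 0), so v_2 = 6.

6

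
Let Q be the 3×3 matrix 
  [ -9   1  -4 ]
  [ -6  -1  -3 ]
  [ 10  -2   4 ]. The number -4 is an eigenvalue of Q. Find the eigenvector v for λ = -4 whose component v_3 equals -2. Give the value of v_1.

Q + 4I = [[-5, 1, -4], [-6, 3, -3], [10, -2, 8]].
Solving (Q + 4I)v = 0 gives the eigenspace spanned by (2, 2, -2).
With v_3 = -2, v = (2, 2, -2), so v_1 = 2.

2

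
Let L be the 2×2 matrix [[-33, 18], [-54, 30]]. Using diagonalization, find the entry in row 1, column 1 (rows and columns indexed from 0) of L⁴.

Characteristic polynomial: s^2 + 3s - 18 = (s - 3)(s + 6), so the eigenvalues are -6, 3.
s=3: eigenvector (1, 2).
s=-6: eigenvector (-2, -3).
P = [[1, -2], [2, -3]], D = diag(3, -6), P⁻¹ = [[-3, 2], [-2, 1]].
L⁴ = P·diag(81, 1296)·P⁻¹ = [[4941, -2430], [7290, -3564]].
The requested entry is -3564.

-3564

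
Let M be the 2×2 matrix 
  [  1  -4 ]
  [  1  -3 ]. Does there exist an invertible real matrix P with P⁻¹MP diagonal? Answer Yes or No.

No

Characteristic polynomial: p(μ) = μ^2 + 2μ + 1 = (μ + 1)^2.
μ = -1 has algebraic multiplicity 2; rank(M + 1I) = 1, so geometric multiplicity = 1.
Geometric multiplicity < algebraic multiplicity, so M is not diagonalizable.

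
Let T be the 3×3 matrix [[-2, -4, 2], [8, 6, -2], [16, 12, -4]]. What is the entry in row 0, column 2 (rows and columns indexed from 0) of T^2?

-4

Characteristic polynomial: s^3 - 4s = s(s - 2)(s + 2), so the eigenvalues are -2, 0, 2.
s=-2: eigenvector (1, -2, -4).
s=2: eigenvector (0, 1, 2).
s=0: eigenvector (1, -3, -5).
P = [[1, 0, 1], [-2, 1, -3], [-4, 2, -5]], D = diag(-2, 2, 0), P⁻¹ = [[1, 2, -1], [2, -1, 1], [0, -2, 1]].
T² = P·diag(4, 4, 0)·P⁻¹ = [[4, 8, -4], [0, -20, 12], [0, -40, 24]].
The requested entry is -4.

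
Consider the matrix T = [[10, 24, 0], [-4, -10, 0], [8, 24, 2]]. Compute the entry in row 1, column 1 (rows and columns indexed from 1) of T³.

Characteristic polynomial: s^3 - 2s^2 - 4s + 8 = (s - 2)^2(s + 2), so the eigenvalues are -2, 2, 2.
s=2: eigenvector (3, -1, 2).
s=-2: eigenvector (-2, 1, -2).
s=2: eigenvector (0, 0, 1).
P = [[3, -2, 0], [-1, 1, 0], [2, -2, 1]], D = diag(2, -2, 2), P⁻¹ = [[1, 2, 0], [1, 3, 0], [0, 2, 1]].
T³ = P·diag(8, -8, 8)·P⁻¹ = [[40, 96, 0], [-16, -40, 0], [32, 96, 8]].
The requested entry is 40.

40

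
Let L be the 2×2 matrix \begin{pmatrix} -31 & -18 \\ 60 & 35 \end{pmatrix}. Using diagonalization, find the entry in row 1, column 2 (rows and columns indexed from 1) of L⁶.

-46872

Characteristic polynomial: μ^2 - 4μ - 5 = (μ - 5)(μ + 1), so the eigenvalues are -1, 5.
μ=-1: eigenvector (3, -5).
μ=5: eigenvector (-1, 2).
P = [[3, -1], [-5, 2]], D = diag(-1, 5), P⁻¹ = [[2, 1], [5, 3]].
L⁶ = P·diag(1, 15625)·P⁻¹ = [[-78119, -46872], [156240, 93745]].
The requested entry is -46872.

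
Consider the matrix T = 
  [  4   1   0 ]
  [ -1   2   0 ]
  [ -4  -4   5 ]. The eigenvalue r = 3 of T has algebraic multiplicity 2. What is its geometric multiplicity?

1

T − 3I = [[1, 1, 0], [-1, -1, 0], [-4, -4, 2]].
This matrix has rank 2, so its null space has dimension 3 − 2 = 1.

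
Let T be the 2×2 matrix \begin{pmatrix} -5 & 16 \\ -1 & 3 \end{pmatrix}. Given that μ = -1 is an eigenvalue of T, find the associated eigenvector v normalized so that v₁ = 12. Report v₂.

3

T + 1I = [[-4, 16], [-1, 4]].
Solving (T + 1I)v = 0 gives the eigenspace spanned by (12, 3).
With v₁ = 12, v = (12, 3), so v₂ = 3.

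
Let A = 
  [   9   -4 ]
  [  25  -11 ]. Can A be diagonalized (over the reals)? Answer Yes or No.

No

Characteristic polynomial: p(r) = r^2 + 2r + 1 = (r + 1)^2.
r = -1 has algebraic multiplicity 2; rank(A + 1I) = 1, so geometric multiplicity = 1.
Geometric multiplicity < algebraic multiplicity, so A is not diagonalizable.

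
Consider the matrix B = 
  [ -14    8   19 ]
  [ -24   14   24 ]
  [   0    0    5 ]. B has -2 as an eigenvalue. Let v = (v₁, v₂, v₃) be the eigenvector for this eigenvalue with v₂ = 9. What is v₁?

6

B + 2I = [[-12, 8, 19], [-24, 16, 24], [0, 0, 7]].
Solving (B + 2I)v = 0 gives the eigenspace spanned by (6, 9, 0).
With v₂ = 9, v = (6, 9, 0), so v₁ = 6.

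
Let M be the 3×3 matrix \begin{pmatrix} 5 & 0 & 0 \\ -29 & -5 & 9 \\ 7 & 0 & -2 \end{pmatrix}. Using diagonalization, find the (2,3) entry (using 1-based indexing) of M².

Characteristic polynomial: r^3 + 2r^2 - 25r - 50 = (r - 5)(r + 2)(r + 5), so the eigenvalues are -5, -2, 5.
r=5: eigenvector (1, -2, 1).
r=-5: eigenvector (0, 1, 0).
r=-2: eigenvector (0, 3, 1).
P = [[1, 0, 0], [-2, 1, 3], [1, 0, 1]], D = diag(5, -5, -2), P⁻¹ = [[1, 0, 0], [5, 1, -3], [-1, 0, 1]].
M² = P·diag(25, 25, 4)·P⁻¹ = [[25, 0, 0], [63, 25, -63], [21, 0, 4]].
The requested entry is -63.

-63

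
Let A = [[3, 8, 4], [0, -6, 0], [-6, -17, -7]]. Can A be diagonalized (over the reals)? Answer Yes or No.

Characteristic polynomial: p(μ) = μ^3 + 10μ^2 + 27μ + 18 = (μ + 1)(μ + 3)(μ + 6).
All 3 eigenvalues are distinct, so A is diagonalizable.

Yes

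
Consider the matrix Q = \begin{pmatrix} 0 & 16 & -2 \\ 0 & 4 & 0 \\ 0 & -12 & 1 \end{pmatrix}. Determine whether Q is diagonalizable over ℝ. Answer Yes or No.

Characteristic polynomial: p(λ) = λ^3 - 5λ^2 + 4λ = λ(λ - 4)(λ - 1).
All 3 eigenvalues are distinct, so Q is diagonalizable.

Yes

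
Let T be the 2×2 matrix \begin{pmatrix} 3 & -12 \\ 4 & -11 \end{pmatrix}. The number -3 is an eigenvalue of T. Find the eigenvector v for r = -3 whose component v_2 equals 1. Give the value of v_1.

2

T + 3I = [[6, -12], [4, -8]].
Solving (T + 3I)v = 0 gives the eigenspace spanned by (2, 1).
With v_2 = 1, v = (2, 1), so v_1 = 2.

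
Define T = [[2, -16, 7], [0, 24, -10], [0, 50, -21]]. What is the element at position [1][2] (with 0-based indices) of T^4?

-510

Characteristic polynomial: s^3 - 5s^2 + 2s + 8 = (s - 4)(s - 2)(s + 1), so the eigenvalues are -1, 2, 4.
s=2: eigenvector (1, 0, 0).
s=4: eigenvector (-1, 1, 2).
s=-1: eigenvector (-1, 2, 5).
P = [[1, -1, -1], [0, 1, 2], [0, 2, 5]], D = diag(2, 4, -1), P⁻¹ = [[1, 3, -1], [0, 5, -2], [0, -2, 1]].
T⁴ = P·diag(16, 256, 1)·P⁻¹ = [[16, -1230, 495], [0, 1276, -510], [0, 2550, -1019]].
The requested entry is -510.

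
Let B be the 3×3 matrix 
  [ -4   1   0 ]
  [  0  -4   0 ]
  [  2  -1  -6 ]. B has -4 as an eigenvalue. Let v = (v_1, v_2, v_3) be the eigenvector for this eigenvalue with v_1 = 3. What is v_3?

B + 4I = [[0, 1, 0], [0, 0, 0], [2, -1, -2]].
Solving (B + 4I)v = 0 gives the eigenspace spanned by (3, 0, 3).
With v_1 = 3, v = (3, 0, 3), so v_3 = 3.

3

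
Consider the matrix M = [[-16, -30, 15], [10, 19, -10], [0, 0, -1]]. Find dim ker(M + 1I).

M + 1I = [[-15, -30, 15], [10, 20, -10], [0, 0, 0]].
This matrix has rank 1, so its null space has dimension 3 − 1 = 2.

2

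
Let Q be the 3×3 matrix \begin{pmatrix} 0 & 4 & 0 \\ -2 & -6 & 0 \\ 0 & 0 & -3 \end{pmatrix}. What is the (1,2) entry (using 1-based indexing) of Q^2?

-24

Characteristic polynomial: λ^3 + 9λ^2 + 26λ + 24 = (λ + 2)(λ + 3)(λ + 4), so the eigenvalues are -4, -3, -2.
λ=-2: eigenvector (2, -1, 0).
λ=-4: eigenvector (-1, 1, 0).
λ=-3: eigenvector (0, 0, 1).
P = [[2, -1, 0], [-1, 1, 0], [0, 0, 1]], D = diag(-2, -4, -3), P⁻¹ = [[1, 1, 0], [1, 2, 0], [0, 0, 1]].
Q² = P·diag(4, 16, 9)·P⁻¹ = [[-8, -24, 0], [12, 28, 0], [0, 0, 9]].
The requested entry is -24.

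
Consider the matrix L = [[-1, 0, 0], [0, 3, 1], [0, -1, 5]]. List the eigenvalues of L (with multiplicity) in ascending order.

-1, 4, 4

Characteristic polynomial: p(r) = r^3 - 7r^2 + 8r + 16 = (r - 4)^2(r + 1).
Roots (with multiplicity): -1, 4, 4.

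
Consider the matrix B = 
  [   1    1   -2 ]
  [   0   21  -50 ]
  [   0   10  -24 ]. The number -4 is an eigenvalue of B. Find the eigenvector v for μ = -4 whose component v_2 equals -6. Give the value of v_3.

-3

B + 4I = [[5, 1, -2], [0, 25, -50], [0, 10, -20]].
Solving (B + 4I)v = 0 gives the eigenspace spanned by (0, -6, -3).
With v_2 = -6, v = (0, -6, -3), so v_3 = -3.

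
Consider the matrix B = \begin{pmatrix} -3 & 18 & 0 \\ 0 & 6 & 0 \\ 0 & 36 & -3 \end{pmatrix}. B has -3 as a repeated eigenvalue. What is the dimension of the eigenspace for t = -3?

2

B + 3I = [[0, 18, 0], [0, 9, 0], [0, 36, 0]].
This matrix has rank 1, so its null space has dimension 3 − 1 = 2.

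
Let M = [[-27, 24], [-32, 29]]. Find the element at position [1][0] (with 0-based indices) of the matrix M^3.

-608

Characteristic polynomial: μ^2 - 2μ - 15 = (μ - 5)(μ + 3), so the eigenvalues are -3, 5.
μ=-3: eigenvector (1, 1).
μ=5: eigenvector (3, 4).
P = [[1, 3], [1, 4]], D = diag(-3, 5), P⁻¹ = [[4, -3], [-1, 1]].
M³ = P·diag(-27, 125)·P⁻¹ = [[-483, 456], [-608, 581]].
The requested entry is -608.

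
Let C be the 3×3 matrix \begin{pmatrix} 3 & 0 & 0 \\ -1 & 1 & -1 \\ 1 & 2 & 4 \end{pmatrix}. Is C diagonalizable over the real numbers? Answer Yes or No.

Characteristic polynomial: p(r) = r^3 - 8r^2 + 21r - 18 = (r - 3)^2(r - 2).
r = 3 has algebraic multiplicity 2; rank(C − 3I) = 1, so geometric multiplicity = 2.
Every eigenvalue has geometric = algebraic multiplicity, so C is diagonalizable.

Yes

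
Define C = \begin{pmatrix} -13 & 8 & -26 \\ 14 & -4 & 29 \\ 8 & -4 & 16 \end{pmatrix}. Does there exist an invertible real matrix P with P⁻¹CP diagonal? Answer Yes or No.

Characteristic polynomial: p(t) = t^3 + t^2 - 8t - 12 = (t - 3)(t + 2)^2.
t = -2 has algebraic multiplicity 2; rank(C + 2I) = 2, so geometric multiplicity = 1.
Geometric multiplicity < algebraic multiplicity, so C is not diagonalizable.

No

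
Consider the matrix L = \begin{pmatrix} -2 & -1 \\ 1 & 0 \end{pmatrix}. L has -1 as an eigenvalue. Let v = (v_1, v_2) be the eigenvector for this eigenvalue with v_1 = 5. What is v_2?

-5

L + 1I = [[-1, -1], [1, 1]].
Solving (L + 1I)v = 0 gives the eigenspace spanned by (5, -5).
With v_1 = 5, v = (5, -5), so v_2 = -5.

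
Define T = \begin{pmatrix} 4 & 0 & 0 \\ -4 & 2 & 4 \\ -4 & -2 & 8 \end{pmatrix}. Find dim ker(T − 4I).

2

T − 4I = [[0, 0, 0], [-4, -2, 4], [-4, -2, 4]].
This matrix has rank 1, so its null space has dimension 3 − 1 = 2.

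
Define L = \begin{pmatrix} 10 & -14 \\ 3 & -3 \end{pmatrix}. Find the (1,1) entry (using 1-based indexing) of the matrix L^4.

Characteristic polynomial: λ^2 - 7λ + 12 = (λ - 4)(λ - 3), so the eigenvalues are 3, 4.
λ=3: eigenvector (2, 1).
λ=4: eigenvector (7, 3).
P = [[2, 7], [1, 3]], D = diag(3, 4), P⁻¹ = [[-3, 7], [1, -2]].
L⁴ = P·diag(81, 256)·P⁻¹ = [[1306, -2450], [525, -969]].
The requested entry is 1306.

1306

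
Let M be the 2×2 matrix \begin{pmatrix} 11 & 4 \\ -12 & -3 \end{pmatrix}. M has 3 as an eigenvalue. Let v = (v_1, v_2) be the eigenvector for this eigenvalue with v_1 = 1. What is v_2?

-2

M − 3I = [[8, 4], [-12, -6]].
Solving (M − 3I)v = 0 gives the eigenspace spanned by (1, -2).
With v_1 = 1, v = (1, -2), so v_2 = -2.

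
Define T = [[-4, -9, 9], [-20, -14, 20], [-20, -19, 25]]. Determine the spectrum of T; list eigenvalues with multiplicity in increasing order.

-4, 5, 6

Characteristic polynomial: p(μ) = μ^3 - 7μ^2 - 14μ + 120 = (μ - 6)(μ - 5)(μ + 4).
Roots (with multiplicity): -4, 5, 6.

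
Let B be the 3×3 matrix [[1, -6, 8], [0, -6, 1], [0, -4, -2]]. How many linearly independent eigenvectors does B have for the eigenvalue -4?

B + 4I = [[5, -6, 8], [0, -2, 1], [0, -4, 2]].
This matrix has rank 2, so its null space has dimension 3 − 2 = 1.

1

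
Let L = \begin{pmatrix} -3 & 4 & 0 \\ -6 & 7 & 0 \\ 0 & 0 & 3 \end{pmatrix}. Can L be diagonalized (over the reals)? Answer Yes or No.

Characteristic polynomial: p(t) = t^3 - 7t^2 + 15t - 9 = (t - 3)^2(t - 1).
t = 3 has algebraic multiplicity 2; rank(L − 3I) = 1, so geometric multiplicity = 2.
Every eigenvalue has geometric = algebraic multiplicity, so L is diagonalizable.

Yes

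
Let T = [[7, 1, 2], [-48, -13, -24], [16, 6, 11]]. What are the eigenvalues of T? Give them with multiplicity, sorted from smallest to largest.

-1, 3, 3

Characteristic polynomial: p(μ) = μ^3 - 5μ^2 + 3μ + 9 = (μ - 3)^2(μ + 1).
Roots (with multiplicity): -1, 3, 3.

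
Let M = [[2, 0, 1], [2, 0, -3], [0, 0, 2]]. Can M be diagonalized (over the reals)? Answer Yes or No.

No

Characteristic polynomial: p(r) = r^3 - 4r^2 + 4r = r(r - 2)^2.
r = 2 has algebraic multiplicity 2; rank(M − 2I) = 2, so geometric multiplicity = 1.
Geometric multiplicity < algebraic multiplicity, so M is not diagonalizable.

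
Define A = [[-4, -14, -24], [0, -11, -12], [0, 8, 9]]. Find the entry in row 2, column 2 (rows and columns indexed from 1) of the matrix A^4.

Characteristic polynomial: r^3 + 6r^2 + 5r - 12 = (r - 1)(r + 3)(r + 4), so the eigenvalues are -4, -3, 1.
r=-4: eigenvector (1, 0, 0).
r=-3: eigenvector (6, 3, -2).
r=1: eigenvector (-2, -1, 1).
P = [[1, 6, -2], [0, 3, -1], [0, -2, 1]], D = diag(-4, -3, 1), P⁻¹ = [[1, -2, 0], [0, 1, 1], [0, 2, 3]].
A⁴ = P·diag(256, 81, 1)·P⁻¹ = [[256, -30, 480], [0, 241, 240], [0, -160, -159]].
The requested entry is 241.

241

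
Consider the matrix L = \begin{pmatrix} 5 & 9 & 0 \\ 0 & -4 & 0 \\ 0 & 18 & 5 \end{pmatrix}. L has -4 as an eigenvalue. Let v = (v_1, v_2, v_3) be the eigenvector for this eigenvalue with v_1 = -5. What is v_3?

-10

L + 4I = [[9, 9, 0], [0, 0, 0], [0, 18, 9]].
Solving (L + 4I)v = 0 gives the eigenspace spanned by (-5, 5, -10).
With v_1 = -5, v = (-5, 5, -10), so v_3 = -10.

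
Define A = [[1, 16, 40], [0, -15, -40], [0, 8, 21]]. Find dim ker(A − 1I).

2

A − 1I = [[0, 16, 40], [0, -16, -40], [0, 8, 20]].
This matrix has rank 1, so its null space has dimension 3 − 1 = 2.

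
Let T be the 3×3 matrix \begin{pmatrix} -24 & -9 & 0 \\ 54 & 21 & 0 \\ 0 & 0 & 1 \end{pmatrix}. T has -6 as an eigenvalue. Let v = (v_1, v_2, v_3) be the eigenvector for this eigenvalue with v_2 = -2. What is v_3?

T + 6I = [[-18, -9, 0], [54, 27, 0], [0, 0, 7]].
Solving (T + 6I)v = 0 gives the eigenspace spanned by (1, -2, 0).
With v_2 = -2, v = (1, -2, 0), so v_3 = 0.

0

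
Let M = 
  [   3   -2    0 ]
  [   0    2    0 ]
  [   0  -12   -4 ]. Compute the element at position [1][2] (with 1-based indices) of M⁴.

Characteristic polynomial: s^3 - s^2 - 14s + 24 = (s - 3)(s - 2)(s + 4), so the eigenvalues are -4, 2, 3.
s=2: eigenvector (2, 1, -2).
s=3: eigenvector (1, 0, 0).
s=-4: eigenvector (0, 0, 1).
P = [[2, 1, 0], [1, 0, 0], [-2, 0, 1]], D = diag(2, 3, -4), P⁻¹ = [[0, 1, 0], [1, -2, 0], [0, 2, 1]].
M⁴ = P·diag(16, 81, 256)·P⁻¹ = [[81, -130, 0], [0, 16, 0], [0, 480, 256]].
The requested entry is -130.

-130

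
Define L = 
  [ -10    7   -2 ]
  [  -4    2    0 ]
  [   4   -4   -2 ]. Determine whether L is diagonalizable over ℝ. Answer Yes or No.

No

Characteristic polynomial: p(μ) = μ^3 + 10μ^2 + 32μ + 32 = (μ + 2)(μ + 4)^2.
μ = -4 has algebraic multiplicity 2; rank(L + 4I) = 2, so geometric multiplicity = 1.
Geometric multiplicity < algebraic multiplicity, so L is not diagonalizable.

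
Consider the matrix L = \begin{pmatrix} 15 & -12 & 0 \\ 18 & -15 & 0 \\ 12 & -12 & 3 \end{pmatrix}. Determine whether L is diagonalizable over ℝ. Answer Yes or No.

Characteristic polynomial: p(t) = t^3 - 3t^2 - 9t + 27 = (t - 3)^2(t + 3).
t = 3 has algebraic multiplicity 2; rank(L − 3I) = 1, so geometric multiplicity = 2.
Every eigenvalue has geometric = algebraic multiplicity, so L is diagonalizable.

Yes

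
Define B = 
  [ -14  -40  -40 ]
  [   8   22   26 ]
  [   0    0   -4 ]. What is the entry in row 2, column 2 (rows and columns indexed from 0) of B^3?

-64

Characteristic polynomial: s^3 - 4s^2 - 20s + 48 = (s - 6)(s - 2)(s + 4), so the eigenvalues are -4, 2, 6.
s=6: eigenvector (-2, 1, 0).
s=2: eigenvector (5, -2, 0).
s=-4: eigenvector (0, -1, 1).
P = [[-2, 5, 0], [1, -2, -1], [0, 0, 1]], D = diag(6, 2, -4), P⁻¹ = [[2, 5, 5], [1, 2, 2], [0, 0, 1]].
B³ = P·diag(216, 8, -64)·P⁻¹ = [[-824, -2080, -2080], [416, 1048, 1112], [0, 0, -64]].
The requested entry is -64.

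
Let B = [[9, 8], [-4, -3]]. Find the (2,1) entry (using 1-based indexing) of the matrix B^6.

Characteristic polynomial: t^2 - 6t + 5 = (t - 5)(t - 1), so the eigenvalues are 1, 5.
t=1: eigenvector (1, -1).
t=5: eigenvector (2, -1).
P = [[1, 2], [-1, -1]], D = diag(1, 5), P⁻¹ = [[-1, -2], [1, 1]].
B⁶ = P·diag(1, 15625)·P⁻¹ = [[31249, 31248], [-15624, -15623]].
The requested entry is -15624.

-15624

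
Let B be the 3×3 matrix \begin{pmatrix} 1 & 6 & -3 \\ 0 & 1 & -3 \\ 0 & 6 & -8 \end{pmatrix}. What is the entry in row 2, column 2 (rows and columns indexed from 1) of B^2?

-17

Characteristic polynomial: μ^3 + 6μ^2 + 3μ - 10 = (μ - 1)(μ + 2)(μ + 5), so the eigenvalues are -5, -2, 1.
μ=1: eigenvector (1, 0, 0).
μ=-2: eigenvector (1, -1, -1).
μ=-5: eigenvector (0, 1, 2).
P = [[1, 1, 0], [0, -1, 1], [0, -1, 2]], D = diag(1, -2, -5), P⁻¹ = [[1, 2, -1], [0, -2, 1], [0, -1, 1]].
B² = P·diag(1, 4, 25)·P⁻¹ = [[1, -6, 3], [0, -17, 21], [0, -42, 46]].
The requested entry is -17.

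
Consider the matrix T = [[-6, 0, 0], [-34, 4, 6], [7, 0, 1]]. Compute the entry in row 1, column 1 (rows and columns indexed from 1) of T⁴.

1296

Characteristic polynomial: r^3 + r^2 - 26r + 24 = (r - 4)(r - 1)(r + 6), so the eigenvalues are -6, 1, 4.
r=-6: eigenvector (1, 4, -1).
r=1: eigenvector (0, -2, 1).
r=4: eigenvector (0, 1, 0).
P = [[1, 0, 0], [4, -2, 1], [-1, 1, 0]], D = diag(-6, 1, 4), P⁻¹ = [[1, 0, 0], [1, 0, 1], [-2, 1, 2]].
T⁴ = P·diag(1296, 1, 256)·P⁻¹ = [[1296, 0, 0], [4670, 256, 510], [-1295, 0, 1]].
The requested entry is 1296.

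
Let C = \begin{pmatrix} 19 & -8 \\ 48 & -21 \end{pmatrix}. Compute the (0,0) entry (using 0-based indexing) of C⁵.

Characteristic polynomial: λ^2 + 2λ - 15 = (λ - 3)(λ + 5), so the eigenvalues are -5, 3.
λ=3: eigenvector (1, 2).
λ=-5: eigenvector (1, 3).
P = [[1, 1], [2, 3]], D = diag(3, -5), P⁻¹ = [[3, -1], [-2, 1]].
C⁵ = P·diag(243, -3125)·P⁻¹ = [[6979, -3368], [20208, -9861]].
The requested entry is 6979.

6979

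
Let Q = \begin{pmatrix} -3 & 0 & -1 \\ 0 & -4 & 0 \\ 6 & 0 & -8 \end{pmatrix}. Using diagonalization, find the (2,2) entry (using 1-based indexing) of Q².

16

Characteristic polynomial: r^3 + 15r^2 + 74r + 120 = (r + 4)(r + 5)(r + 6), so the eigenvalues are -6, -5, -4.
r=-5: eigenvector (1, 0, 2).
r=-4: eigenvector (0, 1, 0).
r=-6: eigenvector (1, 0, 3).
P = [[1, 0, 1], [0, 1, 0], [2, 0, 3]], D = diag(-5, -4, -6), P⁻¹ = [[3, 0, -1], [0, 1, 0], [-2, 0, 1]].
Q² = P·diag(25, 16, 36)·P⁻¹ = [[3, 0, 11], [0, 16, 0], [-66, 0, 58]].
The requested entry is 16.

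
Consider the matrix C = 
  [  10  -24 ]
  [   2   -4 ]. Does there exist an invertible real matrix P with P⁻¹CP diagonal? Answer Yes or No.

Yes

Characteristic polynomial: p(s) = s^2 - 6s + 8 = (s - 4)(s - 2).
All 2 eigenvalues are distinct, so C is diagonalizable.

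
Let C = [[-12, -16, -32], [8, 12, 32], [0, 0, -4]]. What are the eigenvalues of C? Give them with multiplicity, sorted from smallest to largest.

Characteristic polynomial: p(s) = s^3 + 4s^2 - 16s - 64 = (s - 4)(s + 4)^2.
Roots (with multiplicity): -4, -4, 4.

-4, -4, 4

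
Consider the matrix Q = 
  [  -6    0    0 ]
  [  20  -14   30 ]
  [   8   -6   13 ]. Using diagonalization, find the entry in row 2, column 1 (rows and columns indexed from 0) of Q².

6

Characteristic polynomial: s^3 + 7s^2 + 4s - 12 = (s - 1)(s + 2)(s + 6), so the eigenvalues are -6, -2, 1.
s=-6: eigenvector (1, -5, -2).
s=-2: eigenvector (0, 5, 2).
s=1: eigenvector (0, 2, 1).
P = [[1, 0, 0], [-5, 5, 2], [-2, 2, 1]], D = diag(-6, -2, 1), P⁻¹ = [[1, 0, 0], [1, 1, -2], [0, -2, 5]].
Q² = P·diag(36, 4, 1)·P⁻¹ = [[36, 0, 0], [-160, 16, -30], [-64, 6, -11]].
The requested entry is 6.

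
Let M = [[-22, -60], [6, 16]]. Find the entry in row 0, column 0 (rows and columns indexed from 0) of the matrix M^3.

-568

Characteristic polynomial: μ^2 + 6μ + 8 = (μ + 2)(μ + 4), so the eigenvalues are -4, -2.
μ=-4: eigenvector (10, -3).
μ=-2: eigenvector (-3, 1).
P = [[10, -3], [-3, 1]], D = diag(-4, -2), P⁻¹ = [[1, 3], [3, 10]].
M³ = P·diag(-64, -8)·P⁻¹ = [[-568, -1680], [168, 496]].
The requested entry is -568.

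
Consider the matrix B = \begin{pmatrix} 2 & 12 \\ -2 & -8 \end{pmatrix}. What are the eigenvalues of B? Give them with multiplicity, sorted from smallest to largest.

Characteristic polynomial: p(λ) = λ^2 + 6λ + 8 = (λ + 2)(λ + 4).
Roots (with multiplicity): -4, -2.

-4, -2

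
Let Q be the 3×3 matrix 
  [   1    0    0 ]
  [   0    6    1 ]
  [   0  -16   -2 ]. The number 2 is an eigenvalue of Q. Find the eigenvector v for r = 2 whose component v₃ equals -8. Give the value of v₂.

Q − 2I = [[-1, 0, 0], [0, 4, 1], [0, -16, -4]].
Solving (Q − 2I)v = 0 gives the eigenspace spanned by (0, 2, -8).
With v₃ = -8, v = (0, 2, -8), so v₂ = 2.

2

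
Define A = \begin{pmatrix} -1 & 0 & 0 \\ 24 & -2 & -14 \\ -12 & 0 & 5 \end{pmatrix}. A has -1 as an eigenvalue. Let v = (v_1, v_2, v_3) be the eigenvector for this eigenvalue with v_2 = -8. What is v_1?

A + 1I = [[0, 0, 0], [24, -1, -14], [-12, 0, 6]].
Solving (A + 1I)v = 0 gives the eigenspace spanned by (2, -8, 4).
With v_2 = -8, v = (2, -8, 4), so v_1 = 2.

2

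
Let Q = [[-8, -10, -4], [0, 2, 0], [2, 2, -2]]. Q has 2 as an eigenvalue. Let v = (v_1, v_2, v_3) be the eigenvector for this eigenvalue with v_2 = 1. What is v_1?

Q − 2I = [[-10, -10, -4], [0, 0, 0], [2, 2, -4]].
Solving (Q − 2I)v = 0 gives the eigenspace spanned by (-1, 1, 0).
With v_2 = 1, v = (-1, 1, 0), so v_1 = -1.

-1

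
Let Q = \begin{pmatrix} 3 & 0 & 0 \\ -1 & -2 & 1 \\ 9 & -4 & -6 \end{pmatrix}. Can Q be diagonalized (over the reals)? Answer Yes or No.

Characteristic polynomial: p(μ) = μ^3 + 5μ^2 - 8μ - 48 = (μ - 3)(μ + 4)^2.
μ = -4 has algebraic multiplicity 2; rank(Q + 4I) = 2, so geometric multiplicity = 1.
Geometric multiplicity < algebraic multiplicity, so Q is not diagonalizable.

No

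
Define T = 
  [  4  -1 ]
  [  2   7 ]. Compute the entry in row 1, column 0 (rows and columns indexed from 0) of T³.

Characteristic polynomial: r^2 - 11r + 30 = (r - 6)(r - 5), so the eigenvalues are 5, 6.
r=5: eigenvector (1, -1).
r=6: eigenvector (1, -2).
P = [[1, 1], [-1, -2]], D = diag(5, 6), P⁻¹ = [[2, 1], [-1, -1]].
T³ = P·diag(125, 216)·P⁻¹ = [[34, -91], [182, 307]].
The requested entry is 182.

182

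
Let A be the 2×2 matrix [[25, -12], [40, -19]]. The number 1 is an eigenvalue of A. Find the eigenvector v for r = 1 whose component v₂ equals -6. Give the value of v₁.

-3

A − 1I = [[24, -12], [40, -20]].
Solving (A − 1I)v = 0 gives the eigenspace spanned by (-3, -6).
With v₂ = -6, v = (-3, -6), so v₁ = -3.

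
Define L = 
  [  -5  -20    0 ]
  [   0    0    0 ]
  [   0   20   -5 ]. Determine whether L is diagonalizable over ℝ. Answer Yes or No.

Characteristic polynomial: p(μ) = μ^3 + 10μ^2 + 25μ = μ(μ + 5)^2.
μ = -5 has algebraic multiplicity 2; rank(L + 5I) = 1, so geometric multiplicity = 2.
Every eigenvalue has geometric = algebraic multiplicity, so L is diagonalizable.

Yes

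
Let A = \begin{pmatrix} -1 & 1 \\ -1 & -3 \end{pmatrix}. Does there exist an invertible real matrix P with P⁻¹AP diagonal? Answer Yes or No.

Characteristic polynomial: p(t) = t^2 + 4t + 4 = (t + 2)^2.
t = -2 has algebraic multiplicity 2; rank(A + 2I) = 1, so geometric multiplicity = 1.
Geometric multiplicity < algebraic multiplicity, so A is not diagonalizable.

No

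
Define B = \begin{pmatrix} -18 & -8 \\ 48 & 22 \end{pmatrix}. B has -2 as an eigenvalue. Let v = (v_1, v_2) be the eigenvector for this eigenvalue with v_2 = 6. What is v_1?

-3

B + 2I = [[-16, -8], [48, 24]].
Solving (B + 2I)v = 0 gives the eigenspace spanned by (-3, 6).
With v_2 = 6, v = (-3, 6), so v_1 = -3.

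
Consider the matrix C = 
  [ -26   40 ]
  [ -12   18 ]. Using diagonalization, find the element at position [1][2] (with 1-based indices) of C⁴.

Characteristic polynomial: λ^2 + 8λ + 12 = (λ + 2)(λ + 6), so the eigenvalues are -6, -2.
λ=-2: eigenvector (-5, -3).
λ=-6: eigenvector (2, 1).
P = [[-5, 2], [-3, 1]], D = diag(-2, -6), P⁻¹ = [[1, -2], [3, -5]].
C⁴ = P·diag(16, 1296)·P⁻¹ = [[7696, -12800], [3840, -6384]].
The requested entry is -12800.

-12800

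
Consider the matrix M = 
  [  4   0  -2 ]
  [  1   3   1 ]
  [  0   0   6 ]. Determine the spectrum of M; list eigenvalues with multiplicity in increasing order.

3, 4, 6

Characteristic polynomial: p(λ) = λ^3 - 13λ^2 + 54λ - 72 = (λ - 6)(λ - 4)(λ - 3).
Roots (with multiplicity): 3, 4, 6.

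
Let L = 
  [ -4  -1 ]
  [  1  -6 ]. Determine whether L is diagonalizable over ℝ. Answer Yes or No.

Characteristic polynomial: p(r) = r^2 + 10r + 25 = (r + 5)^2.
r = -5 has algebraic multiplicity 2; rank(L + 5I) = 1, so geometric multiplicity = 1.
Geometric multiplicity < algebraic multiplicity, so L is not diagonalizable.

No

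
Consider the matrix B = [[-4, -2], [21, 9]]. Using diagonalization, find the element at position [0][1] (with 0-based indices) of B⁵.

Characteristic polynomial: s^2 - 5s + 6 = (s - 3)(s - 2), so the eigenvalues are 2, 3.
s=2: eigenvector (1, -3).
s=3: eigenvector (-2, 7).
P = [[1, -2], [-3, 7]], D = diag(2, 3), P⁻¹ = [[7, 2], [3, 1]].
B⁵ = P·diag(32, 243)·P⁻¹ = [[-1234, -422], [4431, 1509]].
The requested entry is -422.

-422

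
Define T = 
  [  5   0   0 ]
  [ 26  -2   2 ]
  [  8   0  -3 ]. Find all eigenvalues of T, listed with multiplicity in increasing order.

Characteristic polynomial: p(μ) = μ^3 - 19μ - 30 = (μ - 5)(μ + 2)(μ + 3).
Roots (with multiplicity): -3, -2, 5.

-3, -2, 5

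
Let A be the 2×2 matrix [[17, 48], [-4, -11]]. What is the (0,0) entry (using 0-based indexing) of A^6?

62497

Characteristic polynomial: t^2 - 6t + 5 = (t - 5)(t - 1), so the eigenvalues are 1, 5.
t=5: eigenvector (4, -1).
t=1: eigenvector (-3, 1).
P = [[4, -3], [-1, 1]], D = diag(5, 1), P⁻¹ = [[1, 3], [1, 4]].
A⁶ = P·diag(15625, 1)·P⁻¹ = [[62497, 187488], [-15624, -46871]].
The requested entry is 62497.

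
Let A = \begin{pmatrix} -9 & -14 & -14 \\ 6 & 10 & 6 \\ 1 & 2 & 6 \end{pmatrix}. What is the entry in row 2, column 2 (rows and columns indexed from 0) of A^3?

Characteristic polynomial: μ^3 - 7μ^2 + 2μ + 40 = (μ - 5)(μ - 4)(μ + 2), so the eigenvalues are -2, 4, 5.
μ=5: eigenvector (1, 0, -1).
μ=4: eigenvector (0, 1, -1).
μ=-2: eigenvector (2, -1, 0).
P = [[1, 0, 2], [0, 1, -1], [-1, -1, 0]], D = diag(5, 4, -2), P⁻¹ = [[-1, -2, -2], [1, 2, 1], [1, 1, 1]].
A³ = P·diag(125, 64, -8)·P⁻¹ = [[-141, -266, -266], [72, 136, 72], [61, 122, 186]].
The requested entry is 186.

186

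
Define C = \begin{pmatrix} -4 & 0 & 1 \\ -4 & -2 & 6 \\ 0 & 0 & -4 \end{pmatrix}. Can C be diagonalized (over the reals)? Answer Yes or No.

No

Characteristic polynomial: p(λ) = λ^3 + 10λ^2 + 32λ + 32 = (λ + 2)(λ + 4)^2.
λ = -4 has algebraic multiplicity 2; rank(C + 4I) = 2, so geometric multiplicity = 1.
Geometric multiplicity < algebraic multiplicity, so C is not diagonalizable.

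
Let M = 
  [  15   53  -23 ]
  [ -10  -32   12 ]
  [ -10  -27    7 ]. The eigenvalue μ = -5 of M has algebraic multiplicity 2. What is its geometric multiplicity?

M + 5I = [[20, 53, -23], [-10, -27, 12], [-10, -27, 12]].
This matrix has rank 2, so its null space has dimension 3 − 2 = 1.

1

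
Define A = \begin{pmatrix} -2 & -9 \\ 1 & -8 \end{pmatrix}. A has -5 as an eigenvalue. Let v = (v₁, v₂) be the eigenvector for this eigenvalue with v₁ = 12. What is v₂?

4

A + 5I = [[3, -9], [1, -3]].
Solving (A + 5I)v = 0 gives the eigenspace spanned by (12, 4).
With v₁ = 12, v = (12, 4), so v₂ = 4.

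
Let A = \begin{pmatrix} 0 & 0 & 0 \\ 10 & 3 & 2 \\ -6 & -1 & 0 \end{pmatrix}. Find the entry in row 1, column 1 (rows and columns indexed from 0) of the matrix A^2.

7

Characteristic polynomial: λ^3 - 3λ^2 + 2λ = λ(λ - 2)(λ - 1), so the eigenvalues are 0, 1, 2.
λ=0: eigenvector (1, -6, 4).
λ=2: eigenvector (0, -2, 1).
λ=1: eigenvector (0, -1, 1).
P = [[1, 0, 0], [-6, -2, -1], [4, 1, 1]], D = diag(0, 2, 1), P⁻¹ = [[1, 0, 0], [-2, -1, -1], [-2, 1, 2]].
A² = P·diag(0, 4, 1)·P⁻¹ = [[0, 0, 0], [18, 7, 6], [-10, -3, -2]].
The requested entry is 7.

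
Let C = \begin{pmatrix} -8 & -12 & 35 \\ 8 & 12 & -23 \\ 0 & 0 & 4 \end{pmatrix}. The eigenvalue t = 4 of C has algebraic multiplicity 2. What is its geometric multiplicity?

C − 4I = [[-12, -12, 35], [8, 8, -23], [0, 0, 0]].
This matrix has rank 2, so its null space has dimension 3 − 2 = 1.

1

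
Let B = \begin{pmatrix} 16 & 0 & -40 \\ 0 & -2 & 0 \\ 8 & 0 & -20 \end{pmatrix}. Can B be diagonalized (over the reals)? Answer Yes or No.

Characteristic polynomial: p(s) = s^3 + 6s^2 + 8s = s(s + 2)(s + 4).
All 3 eigenvalues are distinct, so B is diagonalizable.

Yes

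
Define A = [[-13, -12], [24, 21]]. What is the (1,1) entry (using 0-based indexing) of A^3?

Characteristic polynomial: t^2 - 8t + 15 = (t - 5)(t - 3), so the eigenvalues are 3, 5.
t=3: eigenvector (-3, 4).
t=5: eigenvector (2, -3).
P = [[-3, 2], [4, -3]], D = diag(3, 5), P⁻¹ = [[-3, -2], [-4, -3]].
A³ = P·diag(27, 125)·P⁻¹ = [[-757, -588], [1176, 909]].
The requested entry is 909.

909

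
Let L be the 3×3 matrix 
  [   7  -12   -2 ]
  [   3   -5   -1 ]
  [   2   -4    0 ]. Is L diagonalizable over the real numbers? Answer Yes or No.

No

Characteristic polynomial: p(μ) = μ^3 - 2μ^2 + μ = μ(μ - 1)^2.
μ = 1 has algebraic multiplicity 2; rank(L − 1I) = 2, so geometric multiplicity = 1.
Geometric multiplicity < algebraic multiplicity, so L is not diagonalizable.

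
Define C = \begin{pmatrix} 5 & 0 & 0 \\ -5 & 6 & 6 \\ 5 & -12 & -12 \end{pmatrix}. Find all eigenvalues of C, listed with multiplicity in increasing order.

Characteristic polynomial: p(μ) = μ^3 + μ^2 - 30μ = μ(μ - 5)(μ + 6).
Roots (with multiplicity): -6, 0, 5.

-6, 0, 5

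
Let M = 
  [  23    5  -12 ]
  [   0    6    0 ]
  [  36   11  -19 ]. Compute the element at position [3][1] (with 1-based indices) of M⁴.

Characteristic polynomial: r^3 - 10r^2 + 19r + 30 = (r - 6)(r - 5)(r + 1), so the eigenvalues are -1, 5, 6.
r=-1: eigenvector (-1, 0, -2).
r=6: eigenvector (-1, 1, -1).
r=5: eigenvector (2, 0, 3).
P = [[-1, -1, 2], [0, 1, 0], [-2, -1, 3]], D = diag(-1, 6, 5), P⁻¹ = [[3, 1, -2], [0, 1, 0], [2, 1, -1]].
M⁴ = P·diag(1, 1296, 625)·P⁻¹ = [[2497, -47, -1248], [0, 1296, 0], [3744, 577, -1871]].
The requested entry is 3744.

3744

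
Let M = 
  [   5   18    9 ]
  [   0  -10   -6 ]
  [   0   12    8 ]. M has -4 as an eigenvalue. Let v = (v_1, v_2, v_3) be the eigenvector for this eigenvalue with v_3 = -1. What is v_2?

1

M + 4I = [[9, 18, 9], [0, -6, -6], [0, 12, 12]].
Solving (M + 4I)v = 0 gives the eigenspace spanned by (-1, 1, -1).
With v_3 = -1, v = (-1, 1, -1), so v_2 = 1.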